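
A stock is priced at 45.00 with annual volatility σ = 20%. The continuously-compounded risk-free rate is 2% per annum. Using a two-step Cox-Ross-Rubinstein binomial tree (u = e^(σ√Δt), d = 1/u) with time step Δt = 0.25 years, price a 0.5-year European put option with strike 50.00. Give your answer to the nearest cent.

CRR parameters: u = e^(σ√Δt) = e^(0.2·√0.25) = 1.1052, d = 1/u = 0.9048
Per-period rate: rΔt = 0.02·0.25 = 0.005, so R = e^0.005 = 1.0050
Risk-neutral probability p = (e^0.005 − 0.9048)/(1.1052 − 0.9048) = 0.1002/0.2003 = 0.5000
Terminal stock prices: S_uu = 54.96, S_ud = 45, S_dd = 36.84
Terminal payoffs (K − S): max(-4.963, 0) = 0, max(5, 0) = 5, max(13.16, 0) = 13.16
Node u (S = 49.73): V_u = e^(−0.005)·[0.5000·0.0000 + 0.5000·5.0000] = 2.4873
Node d (S = 40.72): V_d = e^(−0.005)·[0.5000·5.0000 + 0.5000·13.1571] = 9.0329
Node 0 (S = 45): V_0 = e^(−0.005)·[0.5000·2.4873 + 0.5000·9.0329] = 5.7311

5.73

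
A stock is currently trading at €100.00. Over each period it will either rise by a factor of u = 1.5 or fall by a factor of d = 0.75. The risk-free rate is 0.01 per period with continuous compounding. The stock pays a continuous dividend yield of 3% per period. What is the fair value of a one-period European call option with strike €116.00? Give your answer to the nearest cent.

Per-period risk-free factor R = e^0.01 = 1.0101; dividend-adjusted growth = e^(0.01−0.03) = 0.9802.
Risk-neutral probability p = (0.9802 − 0.75)/(1.5 − 0.75) = 0.2302/0.7500 = 0.3069
Terminal stock prices: S_u = 150, S_d = 75
Terminal payoffs (S − K): max(34, 0) = 34, max(-41, 0) = 0
Node 0 (S = 100): V_0 = e^(−0.01)·[0.3069·34.0000 + 0.6931·0.0000] = 10.3318

€10.33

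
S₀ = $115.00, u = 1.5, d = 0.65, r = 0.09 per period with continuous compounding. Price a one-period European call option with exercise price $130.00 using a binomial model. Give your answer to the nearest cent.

$20.30

Risk-neutral probability p = (e^0.09 − 0.65)/(1.5 − 0.65) = 0.4442/0.8500 = 0.5226
Terminal stock prices: S_u = 172.5, S_d = 74.75
Terminal payoffs (S − K): max(42.5, 0) = 42.5, max(-55.25, 0) = 0
Node 0 (S = 115): V_0 = e^(−0.09)·[0.5226·42.5000 + 0.4774·0.0000] = 20.2972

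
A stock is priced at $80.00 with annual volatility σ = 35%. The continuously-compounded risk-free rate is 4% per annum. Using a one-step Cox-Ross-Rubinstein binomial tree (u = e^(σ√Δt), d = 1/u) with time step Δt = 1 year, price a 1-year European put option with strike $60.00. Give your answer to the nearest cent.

CRR parameters: u = e^(σ√Δt) = e^(0.35·√1) = 1.4191, d = 1/u = 0.7047
Per-period rate: rΔt = 0.04·1 = 0.04, so R = e^0.04 = 1.0408
Risk-neutral probability p = (e^0.04 − 0.7047)/(1.4191 − 0.7047) = 0.3361/0.7144 = 0.4705
Terminal stock prices: S_u = 113.5, S_d = 56.38
Terminal payoffs (K − S): max(-53.53, 0) = 0, max(3.625, 0) = 3.625
Node 0 (S = 80): V_0 = e^(−0.04)·[0.4705·0.0000 + 0.5295·3.6250] = 1.8441

$1.84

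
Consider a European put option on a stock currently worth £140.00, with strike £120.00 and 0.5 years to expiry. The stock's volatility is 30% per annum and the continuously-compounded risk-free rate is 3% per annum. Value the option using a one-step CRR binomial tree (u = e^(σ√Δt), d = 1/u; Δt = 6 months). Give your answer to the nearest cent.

£3.45

CRR parameters: u = e^(σ√Δt) = e^(0.3·√0.5) = 1.2363, d = 1/u = 0.8089
Per-period rate: rΔt = 0.03·0.5 = 0.015, so R = e^0.015 = 1.0151
Risk-neutral probability p = (e^0.015 − 0.8089)/(1.2363 − 0.8089) = 0.2063/0.4275 = 0.4825
Terminal stock prices: S_u = 173.1, S_d = 113.2
Terminal payoffs (K − S): max(-53.08, 0) = 0, max(6.76, 0) = 6.76
Node 0 (S = 140): V_0 = e^(−0.015)·[0.4825·0.0000 + 0.5175·6.7599] = 3.4460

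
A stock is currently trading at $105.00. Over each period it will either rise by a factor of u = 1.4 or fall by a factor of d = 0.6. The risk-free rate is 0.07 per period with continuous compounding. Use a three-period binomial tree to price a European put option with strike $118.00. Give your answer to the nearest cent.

Risk-neutral probability p = (e^0.07 − 0.6)/(1.4 − 0.6) = 0.4725/0.8000 = 0.5906
Terminal stock prices: S_uuu = 288.1, S_uud = 123.5, S_udd = 52.92, S_ddd = 22.68
Terminal payoffs (K − S): max(-170.1, 0) = 0, max(-5.48, 0) = 0, max(65.08, 0) = 65.08, max(95.32, 0) = 95.32
Node uu (S = 205.8): V_uu = e^(−0.07)·[0.5906·0.0000 + 0.4094·0.0000] = 0.0000
Node ud (S = 88.2): V_ud = e^(−0.07)·[0.5906·0.0000 + 0.4094·65.0800] = 24.8403
Node dd (S = 37.8): V_dd = e^(−0.07)·[0.5906·65.0800 + 0.4094·95.3200] = 72.2225
Node u (S = 147): V_u = e^(−0.07)·[0.5906·0.0000 + 0.4094·24.8403] = 9.4813
Node d (S = 63): V_d = e^(−0.07)·[0.5906·24.8403 + 0.4094·72.2225] = 41.2462
Node 0 (S = 105): V_0 = e^(−0.07)·[0.5906·9.4813 + 0.4094·41.2462] = 20.9646

$20.96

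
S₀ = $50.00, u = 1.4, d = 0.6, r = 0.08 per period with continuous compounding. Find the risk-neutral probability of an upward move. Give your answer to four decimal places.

p = 0.6041

Risk-neutral probability p = (e^0.08 − 0.6)/(1.4 − 0.6) = 0.4833/0.8000 = 0.6041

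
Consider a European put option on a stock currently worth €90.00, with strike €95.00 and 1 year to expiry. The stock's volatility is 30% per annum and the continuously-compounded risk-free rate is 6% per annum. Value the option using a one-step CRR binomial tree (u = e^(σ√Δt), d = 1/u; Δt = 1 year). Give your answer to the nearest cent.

CRR parameters: u = e^(σ√Δt) = e^(0.3·√1) = 1.3499, d = 1/u = 0.7408
Per-period rate: rΔt = 0.06·1 = 0.06, so R = e^0.06 = 1.0618
Risk-neutral probability p = (e^0.06 − 0.7408)/(1.3499 − 0.7408) = 0.3210/0.6090 = 0.5271
Terminal stock prices: S_u = 121.5, S_d = 66.67
Terminal payoffs (K − S): max(-26.49, 0) = 0, max(28.33, 0) = 28.33
Node 0 (S = 90): V_0 = e^(−0.06)·[0.5271·0.0000 + 0.4729·28.3264] = 12.6157

€12.62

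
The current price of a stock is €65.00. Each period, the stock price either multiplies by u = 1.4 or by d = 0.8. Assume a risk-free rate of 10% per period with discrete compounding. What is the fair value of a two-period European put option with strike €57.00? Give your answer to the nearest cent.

Risk-neutral probability p = (1 + 0.1 − 0.8)/(1.4 − 0.8) = 0.3000/0.6000 = 0.5000
Terminal stock prices: S_uu = 127.4, S_ud = 72.8, S_dd = 41.6
Terminal payoffs (K − S): max(-70.4, 0) = 0, max(-15.8, 0) = 0, max(15.4, 0) = 15.4
Node u (S = 91): V_u = 1/1.1·[0.5000·0.0000 + 0.5000·0.0000] = 0.0000
Node d (S = 52): V_d = 1/1.1·[0.5000·0.0000 + 0.5000·15.4000] = 7.0000
Node 0 (S = 65): V_0 = 1/1.1·[0.5000·0.0000 + 0.5000·7.0000] = 3.1818

€3.18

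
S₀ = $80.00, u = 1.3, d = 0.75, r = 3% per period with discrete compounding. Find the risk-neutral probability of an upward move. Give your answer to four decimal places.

Risk-neutral probability p = (1 + 0.03 − 0.75)/(1.3 − 0.75) = 0.2800/0.5500 = 0.5091

p = 0.5091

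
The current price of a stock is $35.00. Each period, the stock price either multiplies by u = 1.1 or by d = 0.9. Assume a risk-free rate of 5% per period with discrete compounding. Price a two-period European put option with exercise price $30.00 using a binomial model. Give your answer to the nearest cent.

Risk-neutral probability p = (1 + 0.05 − 0.9)/(1.1 − 0.9) = 0.1500/0.2000 = 0.7500
Terminal stock prices: S_uu = 42.35, S_ud = 34.65, S_dd = 28.35
Terminal payoffs (K − S): max(-12.35, 0) = 0, max(-4.65, 0) = 0, max(1.65, 0) = 1.65
Node u (S = 38.5): V_u = 1/1.05·[0.7500·0.0000 + 0.2500·0.0000] = 0.0000
Node d (S = 31.5): V_d = 1/1.05·[0.7500·0.0000 + 0.2500·1.6500] = 0.3929
Node 0 (S = 35): V_0 = 1/1.05·[0.7500·0.0000 + 0.2500·0.3929] = 0.0935

$0.09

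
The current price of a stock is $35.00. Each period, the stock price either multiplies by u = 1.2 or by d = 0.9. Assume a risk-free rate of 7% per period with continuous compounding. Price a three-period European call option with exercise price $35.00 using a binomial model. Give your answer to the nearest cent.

Risk-neutral probability p = (e^0.07 − 0.9)/(1.2 − 0.9) = 0.1725/0.3000 = 0.5750
Terminal stock prices: S_uuu = 60.48, S_uud = 45.36, S_udd = 34.02, S_ddd = 25.52
Terminal payoffs (S − K): max(25.48, 0) = 25.48, max(10.36, 0) = 10.36, max(-0.98, 0) = 0, max(-9.485, 0) = 0
Node uu (S = 50.4): V_uu = e^(−0.07)·[0.5750·25.4800 + 0.4250·10.3600] = 17.7662
Node ud (S = 37.8): V_ud = e^(−0.07)·[0.5750·10.3600 + 0.4250·0.0000] = 5.5545
Node dd (S = 28.35): V_dd = e^(−0.07)·[0.5750·0.0000 + 0.4250·0.0000] = 0.0000
Node u (S = 42): V_u = e^(−0.07)·[0.5750·17.7662 + 0.4250·5.5545] = 11.7263
Node d (S = 31.5): V_d = e^(−0.07)·[0.5750·5.5545 + 0.4250·0.0000] = 2.9781
Node 0 (S = 35): V_0 = e^(−0.07)·[0.5750·11.7263 + 0.4250·2.9781] = 7.4671

$7.47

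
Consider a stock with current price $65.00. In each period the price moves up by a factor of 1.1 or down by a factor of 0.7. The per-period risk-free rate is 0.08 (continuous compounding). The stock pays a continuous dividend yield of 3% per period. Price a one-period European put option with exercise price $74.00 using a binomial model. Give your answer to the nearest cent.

Per-period risk-free factor R = e^0.08 = 1.0833; dividend-adjusted growth = e^(0.08−0.03) = 1.0513.
Risk-neutral probability p = (1.0513 − 0.7)/(1.1 − 0.7) = 0.3513/0.4000 = 0.8782
Terminal stock prices: S_u = 71.5, S_d = 45.5
Terminal payoffs (K − S): max(2.5, 0) = 2.5, max(28.5, 0) = 28.5
Node 0 (S = 65): V_0 = e^(−0.08)·[0.8782·2.5000 + 0.1218·28.5000] = 5.2316

$5.23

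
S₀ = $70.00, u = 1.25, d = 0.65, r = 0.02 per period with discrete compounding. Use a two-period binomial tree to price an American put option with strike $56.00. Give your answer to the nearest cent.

$3.95

Risk-neutral probability p = (1 + 0.02 − 0.65)/(1.25 − 0.65) = 0.3700/0.6000 = 0.6167
Terminal stock prices: S_uu = 109.4, S_ud = 56.88, S_dd = 29.58
Terminal payoffs (K − S): max(-53.38, 0) = 0, max(-0.875, 0) = 0, max(26.42, 0) = 26.42
Node u (S = 87.5): continuation = 1/1.02·[0.6167·0.0000 + 0.3833·0.0000] = 0.0000; exercise value = 0.0000 ≤ continuation, so V_u = 0.0000
Node d (S = 45.5): continuation = 1/1.02·[0.6167·0.0000 + 0.3833·26.4250] = 9.9310; exercise value = 10.5000 > continuation, so V_d = 10.5000 (exercise)
Node 0 (S = 70): continuation = 1/1.02·[0.6167·0.0000 + 0.3833·10.5000] = 3.9461; exercise value = 0.0000 ≤ continuation, so V_0 = 3.9461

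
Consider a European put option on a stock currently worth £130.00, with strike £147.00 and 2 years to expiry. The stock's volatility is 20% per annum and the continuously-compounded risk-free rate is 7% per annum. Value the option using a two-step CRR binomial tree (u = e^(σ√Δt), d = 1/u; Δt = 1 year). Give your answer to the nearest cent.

CRR parameters: u = e^(σ√Δt) = e^(0.2·√1) = 1.2214, d = 1/u = 0.8187
Per-period rate: rΔt = 0.07·1 = 0.07, so R = e^0.07 = 1.0725
Risk-neutral probability p = (e^0.07 − 0.8187)/(1.2214 − 0.8187) = 0.2538/0.4027 = 0.6302
Terminal stock prices: S_uu = 193.9, S_ud = 130, S_dd = 87.14
Terminal payoffs (K − S): max(-46.94, 0) = 0, max(17, 0) = 17, max(59.86, 0) = 59.86
Node u (S = 158.8): V_u = e^(−0.07)·[0.6302·0.0000 + 0.3698·17.0000] = 5.8611
Node d (S = 106.4): V_d = e^(−0.07)·[0.6302·17.0000 + 0.3698·59.8584] = 30.6269
Node 0 (S = 130): V_0 = e^(−0.07)·[0.6302·5.8611 + 0.3698·30.6269] = 14.0033

£14.00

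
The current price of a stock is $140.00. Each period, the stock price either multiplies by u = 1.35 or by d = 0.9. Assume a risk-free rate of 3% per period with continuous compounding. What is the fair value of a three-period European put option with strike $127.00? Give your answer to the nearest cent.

Risk-neutral probability p = (e^0.03 − 0.9)/(1.35 − 0.9) = 0.1305/0.4500 = 0.2899
Terminal stock prices: S_uuu = 344.5, S_uud = 229.6, S_udd = 153.1, S_ddd = 102.1
Terminal payoffs (K − S): max(-217.5, 0) = 0, max(-102.6, 0) = 0, max(-26.09, 0) = 0, max(24.94, 0) = 24.94
Node uu (S = 255.2): V_uu = e^(−0.03)·[0.2899·0.0000 + 0.7101·0.0000] = 0.0000
Node ud (S = 170.1): V_ud = e^(−0.03)·[0.2899·0.0000 + 0.7101·0.0000] = 0.0000
Node dd (S = 113.4): V_dd = e^(−0.03)·[0.2899·0.0000 + 0.7101·24.9400] = 17.1865
Node u (S = 189): V_u = e^(−0.03)·[0.2899·0.0000 + 0.7101·0.0000] = 0.0000
Node d (S = 126): V_d = e^(−0.03)·[0.2899·0.0000 + 0.7101·17.1865] = 11.8435
Node 0 (S = 140): V_0 = e^(−0.03)·[0.2899·0.0000 + 0.7101·11.8435] = 8.1615

$8.16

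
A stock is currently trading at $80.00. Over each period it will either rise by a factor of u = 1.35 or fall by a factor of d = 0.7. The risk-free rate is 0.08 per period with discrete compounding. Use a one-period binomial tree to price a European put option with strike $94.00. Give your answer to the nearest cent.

Risk-neutral probability p = (1 + 0.08 − 0.7)/(1.35 − 0.7) = 0.3800/0.6500 = 0.5846
Terminal stock prices: S_u = 108, S_d = 56
Terminal payoffs (K − S): max(-14, 0) = 0, max(38, 0) = 38
Node 0 (S = 80): V_0 = 1/1.08·[0.5846·0.0000 + 0.4154·38.0000] = 14.6154

$14.62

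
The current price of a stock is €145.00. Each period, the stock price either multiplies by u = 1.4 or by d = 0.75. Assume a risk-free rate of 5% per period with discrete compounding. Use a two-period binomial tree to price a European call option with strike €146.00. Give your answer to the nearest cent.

€29.52

Risk-neutral probability p = (1 + 0.05 − 0.75)/(1.4 − 0.75) = 0.3000/0.6500 = 0.4615
Terminal stock prices: S_uu = 284.2, S_ud = 152.2, S_dd = 81.56
Terminal payoffs (S − K): max(138.2, 0) = 138.2, max(6.25, 0) = 6.25, max(-64.44, 0) = 0
Node u (S = 203): V_u = 1/1.05·[0.4615·138.2000 + 0.5385·6.2500] = 63.9524
Node d (S = 108.8): V_d = 1/1.05·[0.4615·6.2500 + 0.5385·0.0000] = 2.7473
Node 0 (S = 145): V_0 = 1/1.05·[0.4615·63.9524 + 0.5385·2.7473] = 29.5198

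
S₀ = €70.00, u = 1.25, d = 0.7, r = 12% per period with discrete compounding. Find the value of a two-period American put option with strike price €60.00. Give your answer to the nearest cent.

€2.32

Risk-neutral probability p = (1 + 0.12 − 0.7)/(1.25 − 0.7) = 0.4200/0.5500 = 0.7636
Terminal stock prices: S_uu = 109.4, S_ud = 61.25, S_dd = 34.3
Terminal payoffs (K − S): max(-49.38, 0) = 0, max(-1.25, 0) = 0, max(25.7, 0) = 25.7
Node u (S = 87.5): continuation = 1/1.12·[0.7636·0.0000 + 0.2364·0.0000] = 0.0000; exercise value = 0.0000 ≤ continuation, so V_u = 0.0000
Node d (S = 49): continuation = 1/1.12·[0.7636·0.0000 + 0.2364·25.7000] = 5.4237; exercise value = 11.0000 > continuation, so V_d = 11.0000 (exercise)
Node 0 (S = 70): continuation = 1/1.12·[0.7636·0.0000 + 0.2364·11.0000] = 2.3214; exercise value = 0.0000 ≤ continuation, so V_0 = 2.3214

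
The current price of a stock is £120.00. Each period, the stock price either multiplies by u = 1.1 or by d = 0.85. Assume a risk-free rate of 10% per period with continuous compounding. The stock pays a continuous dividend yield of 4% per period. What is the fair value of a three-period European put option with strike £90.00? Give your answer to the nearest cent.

Per-period risk-free factor R = e^0.1 = 1.1052; dividend-adjusted growth = e^(0.1−0.04) = 1.0618.
Risk-neutral probability p = (1.0618 − 0.85)/(1.1 − 0.85) = 0.2118/0.2500 = 0.8473
Terminal stock prices: S_uuu = 159.7, S_uud = 123.4, S_udd = 95.37, S_ddd = 73.69
Terminal payoffs (K − S): max(-69.72, 0) = 0, max(-33.42, 0) = 0, max(-5.37, 0) = 0, max(16.31, 0) = 16.31
Node uu (S = 145.2): V_uu = e^(−0.1)·[0.8473·0.0000 + 0.1527·0.0000] = 0.0000
Node ud (S = 112.2): V_ud = e^(−0.1)·[0.8473·0.0000 + 0.1527·0.0000] = 0.0000
Node dd (S = 86.7): V_dd = e^(−0.1)·[0.8473·0.0000 + 0.1527·16.3050] = 2.2522
Node u (S = 132): V_u = e^(−0.1)·[0.8473·0.0000 + 0.1527·0.0000] = 0.0000
Node d (S = 102): V_d = e^(−0.1)·[0.8473·0.0000 + 0.1527·2.2522] = 0.3111
Node 0 (S = 120): V_0 = e^(−0.1)·[0.8473·0.0000 + 0.1527·0.3111] = 0.0430

£0.04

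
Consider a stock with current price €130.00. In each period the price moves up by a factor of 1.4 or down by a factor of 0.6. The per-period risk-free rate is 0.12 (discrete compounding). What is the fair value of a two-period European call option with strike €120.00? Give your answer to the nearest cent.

Risk-neutral probability p = (1 + 0.12 − 0.6)/(1.4 − 0.6) = 0.5200/0.8000 = 0.6500
Terminal stock prices: S_uu = 254.8, S_ud = 109.2, S_dd = 46.8
Terminal payoffs (S − K): max(134.8, 0) = 134.8, max(-10.8, 0) = 0, max(-73.2, 0) = 0
Node u (S = 182): V_u = 1/1.12·[0.6500·134.8000 + 0.3500·0.0000] = 78.2321
Node d (S = 78): V_d = 1/1.12·[0.6500·0.0000 + 0.3500·0.0000] = 0.0000
Node 0 (S = 130): V_0 = 1/1.12·[0.6500·78.2321 + 0.3500·0.0000] = 45.4026

€45.40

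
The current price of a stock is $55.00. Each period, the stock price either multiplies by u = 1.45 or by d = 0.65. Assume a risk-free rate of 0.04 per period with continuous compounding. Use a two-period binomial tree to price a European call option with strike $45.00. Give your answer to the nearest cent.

$18.72

Risk-neutral probability p = (e^0.04 − 0.65)/(1.45 − 0.65) = 0.3908/0.8000 = 0.4885
Terminal stock prices: S_uu = 115.6, S_ud = 51.84, S_dd = 23.24
Terminal payoffs (S − K): max(70.64, 0) = 70.64, max(6.837, 0) = 6.837, max(-21.76, 0) = 0
Node u (S = 79.75): V_u = e^(−0.04)·[0.4885·70.6375 + 0.5115·6.8375] = 36.5145
Node d (S = 35.75): V_d = e^(−0.04)·[0.4885·6.8375 + 0.5115·0.0000] = 3.2092
Node 0 (S = 55): V_0 = e^(−0.04)·[0.4885·36.5145 + 0.5115·3.2092] = 18.7155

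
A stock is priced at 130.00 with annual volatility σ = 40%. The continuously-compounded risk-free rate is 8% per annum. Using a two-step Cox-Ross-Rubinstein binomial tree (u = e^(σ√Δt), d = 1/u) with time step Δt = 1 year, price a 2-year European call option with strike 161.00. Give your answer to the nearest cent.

CRR parameters: u = e^(σ√Δt) = e^(0.4·√1) = 1.4918, d = 1/u = 0.6703
Per-period rate: rΔt = 0.08·1 = 0.08, so R = e^0.08 = 1.0833
Risk-neutral probability p = (e^0.08 − 0.6703)/(1.4918 − 0.6703) = 0.4130/0.8215 = 0.5027
Terminal stock prices: S_uu = 289.3, S_ud = 130, S_dd = 58.41
Terminal payoffs (S − K): max(128.3, 0) = 128.3, max(-31, 0) = 0, max(-102.6, 0) = 0
Node u (S = 193.9): V_u = e^(−0.08)·[0.5027·128.3203 + 0.4973·0.0000] = 59.5466
Node d (S = 87.14): V_d = e^(−0.08)·[0.5027·0.0000 + 0.4973·0.0000] = 0.0000
Node 0 (S = 130): V_0 = e^(−0.08)·[0.5027·59.5466 + 0.4973·0.0000] = 27.6324

27.63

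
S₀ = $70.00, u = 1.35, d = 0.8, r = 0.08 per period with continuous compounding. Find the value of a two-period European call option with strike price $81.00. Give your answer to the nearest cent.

Risk-neutral probability p = (e^0.08 − 0.8)/(1.35 − 0.8) = 0.2833/0.5500 = 0.5151
Terminal stock prices: S_uu = 127.6, S_ud = 75.6, S_dd = 44.8
Terminal payoffs (S − K): max(46.58, 0) = 46.58, max(-5.4, 0) = 0, max(-36.2, 0) = 0
Node u (S = 94.5): V_u = e^(−0.08)·[0.5151·46.5750 + 0.4849·0.0000] = 22.1449
Node d (S = 56): V_d = e^(−0.08)·[0.5151·0.0000 + 0.4849·0.0000] = 0.0000
Node 0 (S = 70): V_0 = e^(−0.08)·[0.5151·22.1449 + 0.4849·0.0000] = 10.5292

$10.53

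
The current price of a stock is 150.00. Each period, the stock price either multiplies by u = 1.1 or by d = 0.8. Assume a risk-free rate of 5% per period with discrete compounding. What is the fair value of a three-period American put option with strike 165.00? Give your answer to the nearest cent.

Risk-neutral probability p = (1 + 0.05 − 0.8)/(1.1 − 0.8) = 0.2500/0.3000 = 0.8333
Terminal stock prices: S_uuu = 199.7, S_uud = 145.2, S_udd = 105.6, S_ddd = 76.8
Terminal payoffs (K − S): max(-34.65, 0) = 0, max(19.8, 0) = 19.8, max(59.4, 0) = 59.4, max(88.2, 0) = 88.2
Node uu (S = 181.5): continuation = 1/1.05·[0.8333·0.0000 + 0.1667·19.8000] = 3.1429; exercise value = 0.0000 ≤ continuation, so V_uu = 3.1429
Node ud (S = 132): continuation = 1/1.05·[0.8333·19.8000 + 0.1667·59.4000] = 25.1429; exercise value = 33.0000 > continuation, so V_ud = 33.0000 (exercise)
Node dd (S = 96): continuation = 1/1.05·[0.8333·59.4000 + 0.1667·88.2000] = 61.1429; exercise value = 69.0000 > continuation, so V_dd = 69.0000 (exercise)
Node u (S = 165): continuation = 1/1.05·[0.8333·3.1429 + 0.1667·33.0000] = 7.7324; exercise value = 0.0000 ≤ continuation, so V_u = 7.7324
Node d (S = 120): continuation = 1/1.05·[0.8333·33.0000 + 0.1667·69.0000] = 37.1429; exercise value = 45.0000 > continuation, so V_d = 45.0000 (exercise)
Node 0 (S = 150): continuation = 1/1.05·[0.8333·7.7324 + 0.1667·45.0000] = 13.2797; exercise value = 15.0000 > continuation, so V_0 = 15.0000 (exercise)

15.00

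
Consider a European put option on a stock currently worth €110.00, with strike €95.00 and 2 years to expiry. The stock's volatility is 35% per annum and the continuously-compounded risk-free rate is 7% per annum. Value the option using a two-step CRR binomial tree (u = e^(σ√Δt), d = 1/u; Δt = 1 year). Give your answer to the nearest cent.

€8.26

CRR parameters: u = e^(σ√Δt) = e^(0.35·√1) = 1.4191, d = 1/u = 0.7047
Per-period rate: rΔt = 0.07·1 = 0.07, so R = e^0.07 = 1.0725
Risk-neutral probability p = (e^0.07 − 0.7047)/(1.4191 − 0.7047) = 0.3678/0.7144 = 0.5149
Terminal stock prices: S_uu = 221.5, S_ud = 110, S_dd = 54.62
Terminal payoffs (K − S): max(-126.5, 0) = 0, max(-15, 0) = 0, max(40.38, 0) = 40.38
Node u (S = 156.1): V_u = e^(−0.07)·[0.5149·0.0000 + 0.4851·0.0000] = 0.0000
Node d (S = 77.52): V_d = e^(−0.07)·[0.5149·0.0000 + 0.4851·40.3756] = 18.2628
Node 0 (S = 110): V_0 = e^(−0.07)·[0.5149·0.0000 + 0.4851·18.2628] = 8.2607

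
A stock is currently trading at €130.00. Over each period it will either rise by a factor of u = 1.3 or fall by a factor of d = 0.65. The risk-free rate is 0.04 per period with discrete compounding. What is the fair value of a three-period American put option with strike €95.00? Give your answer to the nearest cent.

Risk-neutral probability p = (1 + 0.04 − 0.65)/(1.3 − 0.65) = 0.3900/0.6500 = 0.6000
Terminal stock prices: S_uuu = 285.6, S_uud = 142.8, S_udd = 71.4, S_ddd = 35.7
Terminal payoffs (K − S): max(-190.6, 0) = 0, max(-47.81, 0) = 0, max(23.6, 0) = 23.6, max(59.3, 0) = 59.3
Node uu (S = 219.7): continuation = 1/1.04·[0.6000·0.0000 + 0.4000·0.0000] = 0.0000; exercise value = 0.0000 ≤ continuation, so V_uu = 0.0000
Node ud (S = 109.9): continuation = 1/1.04·[0.6000·0.0000 + 0.4000·23.5975] = 9.0760; exercise value = 0.0000 ≤ continuation, so V_ud = 9.0760
Node dd (S = 54.93): continuation = 1/1.04·[0.6000·23.5975 + 0.4000·59.2987] = 36.4212; exercise value = 40.0750 > continuation, so V_dd = 40.0750 (exercise)
Node u (S = 169): continuation = 1/1.04·[0.6000·0.0000 + 0.4000·9.0760] = 3.4908; exercise value = 0.0000 ≤ continuation, so V_u = 3.4908
Node d (S = 84.5): continuation = 1/1.04·[0.6000·9.0760 + 0.4000·40.0750] = 20.6496; exercise value = 10.5000 ≤ continuation, so V_d = 20.6496
Node 0 (S = 130): continuation = 1/1.04·[0.6000·3.4908 + 0.4000·20.6496] = 9.9560; exercise value = 0.0000 ≤ continuation, so V_0 = 9.9560

€9.96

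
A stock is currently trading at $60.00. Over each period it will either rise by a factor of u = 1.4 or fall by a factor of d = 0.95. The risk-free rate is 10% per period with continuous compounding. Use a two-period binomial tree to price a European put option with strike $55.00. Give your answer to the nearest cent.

Risk-neutral probability p = (e^0.1 − 0.95)/(1.4 − 0.95) = 0.1552/0.4500 = 0.3448
Terminal stock prices: S_uu = 117.6, S_ud = 79.8, S_dd = 54.15
Terminal payoffs (K − S): max(-62.6, 0) = 0, max(-24.8, 0) = 0, max(0.85, 0) = 0.85
Node u (S = 84): V_u = e^(−0.1)·[0.3448·0.0000 + 0.6552·0.0000] = 0.0000
Node d (S = 57): V_d = e^(−0.1)·[0.3448·0.0000 + 0.6552·0.8500] = 0.5039
Node 0 (S = 60): V_0 = e^(−0.1)·[0.3448·0.0000 + 0.6552·0.5039] = 0.2987

$0.30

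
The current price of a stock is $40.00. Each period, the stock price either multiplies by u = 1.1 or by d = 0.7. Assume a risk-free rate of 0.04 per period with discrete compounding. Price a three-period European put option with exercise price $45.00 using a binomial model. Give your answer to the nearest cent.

$4.50

Risk-neutral probability p = (1 + 0.04 − 0.7)/(1.1 − 0.7) = 0.3400/0.4000 = 0.8500
Terminal stock prices: S_uuu = 53.24, S_uud = 33.88, S_udd = 21.56, S_ddd = 13.72
Terminal payoffs (K − S): max(-8.24, 0) = 0, max(11.12, 0) = 11.12, max(23.44, 0) = 23.44, max(31.28, 0) = 31.28
Node uu (S = 48.4): V_uu = 1/1.04·[0.8500·0.0000 + 0.1500·11.1200] = 1.6038
Node ud (S = 30.8): V_ud = 1/1.04·[0.8500·11.1200 + 0.1500·23.4400] = 12.4692
Node dd (S = 19.6): V_dd = 1/1.04·[0.8500·23.4400 + 0.1500·31.2800] = 23.6692
Node u (S = 44): V_u = 1/1.04·[0.8500·1.6038 + 0.1500·12.4692] = 3.1093
Node d (S = 28): V_d = 1/1.04·[0.8500·12.4692 + 0.1500·23.6692] = 13.6050
Node 0 (S = 40): V_0 = 1/1.04·[0.8500·3.1093 + 0.1500·13.6050] = 4.5035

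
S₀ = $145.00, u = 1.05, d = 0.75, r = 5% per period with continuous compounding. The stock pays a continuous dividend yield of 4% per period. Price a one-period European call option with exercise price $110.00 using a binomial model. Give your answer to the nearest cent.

Per-period risk-free factor R = e^0.05 = 1.0513; dividend-adjusted growth = e^(0.05−0.04) = 1.0101.
Risk-neutral probability p = (1.0101 − 0.75)/(1.05 − 0.75) = 0.2601/0.3000 = 0.8668
Terminal stock prices: S_u = 152.2, S_d = 108.8
Terminal payoffs (S − K): max(42.25, 0) = 42.25, max(-1.25, 0) = 0
Node 0 (S = 145): V_0 = e^(−0.05)·[0.8668·42.2500 + 0.1332·0.0000] = 34.8376

$34.84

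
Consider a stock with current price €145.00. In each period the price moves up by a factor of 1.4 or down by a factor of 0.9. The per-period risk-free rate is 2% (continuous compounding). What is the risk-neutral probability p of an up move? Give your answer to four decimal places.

Risk-neutral probability p = (e^0.02 − 0.9)/(1.4 − 0.9) = 0.1202/0.5000 = 0.2404

p = 0.2404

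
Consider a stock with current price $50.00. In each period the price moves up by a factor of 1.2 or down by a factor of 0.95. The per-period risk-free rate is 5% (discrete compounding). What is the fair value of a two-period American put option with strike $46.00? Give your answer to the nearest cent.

Risk-neutral probability p = (1 + 0.05 − 0.95)/(1.2 − 0.95) = 0.1000/0.2500 = 0.4000
Terminal stock prices: S_uu = 72, S_ud = 57, S_dd = 45.12
Terminal payoffs (K − S): max(-26, 0) = 0, max(-11, 0) = 0, max(0.875, 0) = 0.875
Node u (S = 60): continuation = 1/1.05·[0.4000·0.0000 + 0.6000·0.0000] = 0.0000; exercise value = 0.0000 ≤ continuation, so V_u = 0.0000
Node d (S = 47.5): continuation = 1/1.05·[0.4000·0.0000 + 0.6000·0.8750] = 0.5000; exercise value = 0.0000 ≤ continuation, so V_d = 0.5000
Node 0 (S = 50): continuation = 1/1.05·[0.4000·0.0000 + 0.6000·0.5000] = 0.2857; exercise value = 0.0000 ≤ continuation, so V_0 = 0.2857

$0.29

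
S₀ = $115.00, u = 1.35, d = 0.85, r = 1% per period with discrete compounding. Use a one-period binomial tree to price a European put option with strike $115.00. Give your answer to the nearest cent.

Risk-neutral probability p = (1 + 0.01 − 0.85)/(1.35 − 0.85) = 0.1600/0.5000 = 0.3200
Terminal stock prices: S_u = 155.2, S_d = 97.75
Terminal payoffs (K − S): max(-40.25, 0) = 0, max(17.25, 0) = 17.25
Node 0 (S = 115): V_0 = 1/1.01·[0.3200·0.0000 + 0.6800·17.2500] = 11.6139

$11.61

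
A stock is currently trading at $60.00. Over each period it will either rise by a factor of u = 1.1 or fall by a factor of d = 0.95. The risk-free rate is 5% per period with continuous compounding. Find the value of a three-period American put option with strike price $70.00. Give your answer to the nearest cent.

Risk-neutral probability p = (e^0.05 − 0.95)/(1.1 − 0.95) = 0.1013/0.1500 = 0.6751
Terminal stock prices: S_uuu = 79.86, S_uud = 68.97, S_udd = 59.56, S_ddd = 51.44
Terminal payoffs (K − S): max(-9.86, 0) = 0, max(1.03, 0) = 1.03, max(10.44, 0) = 10.44, max(18.56, 0) = 18.56
Node uu (S = 72.6): continuation = e^(−0.05)·[0.6751·0.0000 + 0.3249·1.0300] = 0.3183; exercise value = 0.0000 ≤ continuation, so V_uu = 0.3183
Node ud (S = 62.7): continuation = e^(−0.05)·[0.6751·1.0300 + 0.3249·10.4350] = 3.8861; exercise value = 7.3000 > continuation, so V_ud = 7.3000 (exercise)
Node dd (S = 54.15): continuation = e^(−0.05)·[0.6751·10.4350 + 0.3249·18.5575] = 12.4361; exercise value = 15.8500 > continuation, so V_dd = 15.8500 (exercise)
Node u (S = 66): continuation = e^(−0.05)·[0.6751·0.3183 + 0.3249·7.3000] = 2.4602; exercise value = 4.0000 > continuation, so V_u = 4.0000 (exercise)
Node d (S = 57): continuation = e^(−0.05)·[0.6751·7.3000 + 0.3249·15.8500] = 9.5861; exercise value = 13.0000 > continuation, so V_d = 13.0000 (exercise)
Node 0 (S = 60): continuation = e^(−0.05)·[0.6751·4.0000 + 0.3249·13.0000] = 6.5861; exercise value = 10.0000 > continuation, so V_0 = 10.0000 (exercise)

$10.00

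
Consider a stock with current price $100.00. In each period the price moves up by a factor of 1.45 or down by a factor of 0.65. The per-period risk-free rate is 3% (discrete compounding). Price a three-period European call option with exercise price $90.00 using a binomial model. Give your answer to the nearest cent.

Risk-neutral probability p = (1 + 0.03 − 0.65)/(1.45 − 0.65) = 0.3800/0.8000 = 0.4750
Terminal stock prices: S_uuu = 304.9, S_uud = 136.7, S_udd = 61.26, S_ddd = 27.46
Terminal payoffs (S − K): max(214.9, 0) = 214.9, max(46.66, 0) = 46.66, max(-28.74, 0) = 0, max(-62.54, 0) = 0
Node uu (S = 210.2): V_uu = 1/1.03·[0.4750·214.8625 + 0.5250·46.6625] = 122.8714
Node ud (S = 94.25): V_ud = 1/1.03·[0.4750·46.6625 + 0.5250·0.0000] = 21.5191
Node dd (S = 42.25): V_dd = 1/1.03·[0.4750·0.0000 + 0.5250·0.0000] = 0.0000
Node u (S = 145): V_u = 1/1.03·[0.4750·122.8714 + 0.5250·21.5191] = 67.6325
Node d (S = 65): V_d = 1/1.03·[0.4750·21.5191 + 0.5250·0.0000] = 9.9239
Node 0 (S = 100): V_0 = 1/1.03·[0.4750·67.6325 + 0.5250·9.9239] = 36.2480

$36.25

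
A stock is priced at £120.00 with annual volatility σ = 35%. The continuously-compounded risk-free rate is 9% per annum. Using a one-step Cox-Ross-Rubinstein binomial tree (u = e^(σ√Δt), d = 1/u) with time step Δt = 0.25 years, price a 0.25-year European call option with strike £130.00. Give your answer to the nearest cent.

£6.60

CRR parameters: u = e^(σ√Δt) = e^(0.35·√0.25) = 1.1912, d = 1/u = 0.8395
Per-period rate: rΔt = 0.09·0.25 = 0.0225, so R = e^0.0225 = 1.0228
Risk-neutral probability p = (e^0.0225 − 0.8395)/(1.1912 − 0.8395) = 0.1833/0.3518 = 0.5210
Terminal stock prices: S_u = 142.9, S_d = 100.7
Terminal payoffs (S − K): max(12.95, 0) = 12.95, max(-29.27, 0) = 0
Node 0 (S = 120): V_0 = e^(−0.0225)·[0.5210·12.9495 + 0.4790·0.0000] = 6.5972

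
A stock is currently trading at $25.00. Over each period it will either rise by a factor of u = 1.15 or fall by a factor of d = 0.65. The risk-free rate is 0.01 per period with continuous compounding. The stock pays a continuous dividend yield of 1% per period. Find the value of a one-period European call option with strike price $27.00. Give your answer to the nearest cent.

Per-period risk-free factor R = e^0.01 = 1.0101; dividend-adjusted growth = e^(0.01−0.01) = 1.0000.
Risk-neutral probability p = (1.0000 − 0.65)/(1.15 − 0.65) = 0.3500/0.5000 = 0.7000
Terminal stock prices: S_u = 28.75, S_d = 16.25
Terminal payoffs (S − K): max(1.75, 0) = 1.75, max(-10.75, 0) = 0
Node 0 (S = 25): V_0 = e^(−0.01)·[0.7000·1.7500 + 0.3000·0.0000] = 1.2128

$1.21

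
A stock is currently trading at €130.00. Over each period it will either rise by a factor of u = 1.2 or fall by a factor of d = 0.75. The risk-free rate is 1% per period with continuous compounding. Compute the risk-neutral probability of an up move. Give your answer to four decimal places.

Risk-neutral probability p = (e^0.01 − 0.75)/(1.2 − 0.75) = 0.2601/0.4500 = 0.5779

p = 0.5779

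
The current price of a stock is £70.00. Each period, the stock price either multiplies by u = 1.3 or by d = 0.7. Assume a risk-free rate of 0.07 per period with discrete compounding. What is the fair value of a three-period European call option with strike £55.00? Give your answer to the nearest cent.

£28.84

Risk-neutral probability p = (1 + 0.07 − 0.7)/(1.3 − 0.7) = 0.3700/0.6000 = 0.6167
Terminal stock prices: S_uuu = 153.8, S_uud = 82.81, S_udd = 44.59, S_ddd = 24.01
Terminal payoffs (S − K): max(98.79, 0) = 98.79, max(27.81, 0) = 27.81, max(-10.41, 0) = 0, max(-30.99, 0) = 0
Node uu (S = 118.3): V_uu = 1/1.07·[0.6167·98.7900 + 0.3833·27.8100] = 66.8981
Node ud (S = 63.7): V_ud = 1/1.07·[0.6167·27.8100 + 0.3833·0.0000] = 16.0276
Node dd (S = 34.3): V_dd = 1/1.07·[0.6167·0.0000 + 0.3833·0.0000] = 0.0000
Node u (S = 91): V_u = 1/1.07·[0.6167·66.8981 + 0.3833·16.0276] = 44.2970
Node d (S = 49): V_d = 1/1.07·[0.6167·16.0276 + 0.3833·0.0000] = 9.2371
Node 0 (S = 70): V_0 = 1/1.07·[0.6167·44.2970 + 0.3833·9.2371] = 28.8386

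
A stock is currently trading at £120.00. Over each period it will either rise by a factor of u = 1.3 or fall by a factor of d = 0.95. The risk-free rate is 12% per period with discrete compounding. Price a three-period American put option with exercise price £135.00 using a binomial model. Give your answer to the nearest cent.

Risk-neutral probability p = (1 + 0.12 − 0.95)/(1.3 − 0.95) = 0.1700/0.3500 = 0.4857
Terminal stock prices: S_uuu = 263.6, S_uud = 192.7, S_udd = 140.8, S_ddd = 102.9
Terminal payoffs (K − S): max(-128.6, 0) = 0, max(-57.66, 0) = 0, max(-5.79, 0) = 0, max(32.12, 0) = 32.12
Node uu (S = 202.8): continuation = 1/1.12·[0.4857·0.0000 + 0.5143·0.0000] = 0.0000; exercise value = 0.0000 ≤ continuation, so V_uu = 0.0000
Node ud (S = 148.2): continuation = 1/1.12·[0.4857·0.0000 + 0.5143·0.0000] = 0.0000; exercise value = 0.0000 ≤ continuation, so V_ud = 0.0000
Node dd (S = 108.3): continuation = 1/1.12·[0.4857·0.0000 + 0.5143·32.1150] = 14.7467; exercise value = 26.7000 > continuation, so V_dd = 26.7000 (exercise)
Node u (S = 156): continuation = 1/1.12·[0.4857·0.0000 + 0.5143·0.0000] = 0.0000; exercise value = 0.0000 ≤ continuation, so V_u = 0.0000
Node d (S = 114): continuation = 1/1.12·[0.4857·0.0000 + 0.5143·26.7000] = 12.2602; exercise value = 21.0000 > continuation, so V_d = 21.0000 (exercise)
Node 0 (S = 120): continuation = 1/1.12·[0.4857·0.0000 + 0.5143·21.0000] = 9.6429; exercise value = 15.0000 > continuation, so V_0 = 15.0000 (exercise)

£15.00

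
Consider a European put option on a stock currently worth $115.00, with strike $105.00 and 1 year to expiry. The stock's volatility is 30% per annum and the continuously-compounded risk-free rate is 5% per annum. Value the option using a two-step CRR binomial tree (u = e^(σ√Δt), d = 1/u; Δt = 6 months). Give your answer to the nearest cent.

$6.90

CRR parameters: u = e^(σ√Δt) = e^(0.3·√0.5) = 1.2363, d = 1/u = 0.8089
Per-period rate: rΔt = 0.05·0.5 = 0.025, so R = e^0.025 = 1.0253
Risk-neutral probability p = (e^0.025 − 0.8089)/(1.2363 − 0.8089) = 0.2165/0.4275 = 0.5064
Terminal stock prices: S_uu = 175.8, S_ud = 115, S_dd = 75.24
Terminal payoffs (K − S): max(-70.77, 0) = 0, max(-10, 0) = 0, max(29.76, 0) = 29.76
Node u (S = 142.2): V_u = e^(−0.025)·[0.5064·0.0000 + 0.4936·0.0000] = 0.0000
Node d (S = 93.02): V_d = e^(−0.025)·[0.5064·0.0000 + 0.4936·29.7611] = 14.3277
Node 0 (S = 115): V_0 = e^(−0.025)·[0.5064·0.0000 + 0.4936·14.3277] = 6.8977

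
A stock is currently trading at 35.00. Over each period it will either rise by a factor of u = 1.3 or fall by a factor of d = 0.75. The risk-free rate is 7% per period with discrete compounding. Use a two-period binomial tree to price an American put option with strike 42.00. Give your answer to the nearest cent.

7.83

Risk-neutral probability p = (1 + 0.07 − 0.75)/(1.3 − 0.75) = 0.3200/0.5500 = 0.5818
Terminal stock prices: S_uu = 59.15, S_ud = 34.12, S_dd = 19.69
Terminal payoffs (K − S): max(-17.15, 0) = 0, max(7.875, 0) = 7.875, max(22.31, 0) = 22.31
Node u (S = 45.5): continuation = 1/1.07·[0.5818·0.0000 + 0.4182·7.8750] = 3.0777; exercise value = 0.0000 ≤ continuation, so V_u = 3.0777
Node d (S = 26.25): continuation = 1/1.07·[0.5818·7.8750 + 0.4182·22.3125] = 13.0023; exercise value = 15.7500 > continuation, so V_d = 15.7500 (exercise)
Node 0 (S = 35): continuation = 1/1.07·[0.5818·3.0777 + 0.4182·15.7500] = 7.8290; exercise value = 7.0000 ≤ continuation, so V_0 = 7.8290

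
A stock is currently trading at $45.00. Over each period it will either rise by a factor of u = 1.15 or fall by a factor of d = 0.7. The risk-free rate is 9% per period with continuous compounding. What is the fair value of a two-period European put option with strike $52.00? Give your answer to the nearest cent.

Risk-neutral probability p = (e^0.09 − 0.7)/(1.15 − 0.7) = 0.3942/0.4500 = 0.8759
Terminal stock prices: S_uu = 59.51, S_ud = 36.22, S_dd = 22.05
Terminal payoffs (K − S): max(-7.512, 0) = 0, max(15.78, 0) = 15.78, max(29.95, 0) = 29.95
Node u (S = 51.75): V_u = e^(−0.09)·[0.8759·0.0000 + 0.1241·15.7750] = 1.7886
Node d (S = 31.5): V_d = e^(−0.09)·[0.8759·15.7750 + 0.1241·29.9500] = 16.0244
Node 0 (S = 45): V_0 = e^(−0.09)·[0.8759·1.7886 + 0.1241·16.0244] = 3.2487

$3.25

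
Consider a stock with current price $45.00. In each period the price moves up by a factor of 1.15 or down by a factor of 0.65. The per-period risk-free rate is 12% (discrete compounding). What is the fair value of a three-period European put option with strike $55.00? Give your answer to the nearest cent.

Risk-neutral probability p = (1 + 0.12 − 0.65)/(1.15 − 0.65) = 0.4700/0.5000 = 0.9400
Terminal stock prices: S_uuu = 68.44, S_uud = 38.68, S_udd = 21.86, S_ddd = 12.36
Terminal payoffs (K − S): max(-13.44, 0) = 0, max(16.32, 0) = 16.32, max(33.14, 0) = 33.14, max(42.64, 0) = 42.64
Node uu (S = 59.51): V_uu = 1/1.12·[0.9400·0.0000 + 0.0600·16.3169] = 0.8741
Node ud (S = 33.64): V_ud = 1/1.12·[0.9400·16.3169 + 0.0600·33.1356] = 15.4696
Node dd (S = 19.01): V_dd = 1/1.12·[0.9400·33.1356 + 0.0600·42.6419] = 30.0946
Node u (S = 51.75): V_u = 1/1.12·[0.9400·0.8741 + 0.0600·15.4696] = 1.5624
Node d (S = 29.25): V_d = 1/1.12·[0.9400·15.4696 + 0.0600·30.0946] = 14.5957
Node 0 (S = 45): V_0 = 1/1.12·[0.9400·1.5624 + 0.0600·14.5957] = 2.0932

$2.09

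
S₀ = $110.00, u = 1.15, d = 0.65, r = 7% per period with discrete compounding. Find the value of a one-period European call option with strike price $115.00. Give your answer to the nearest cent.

Risk-neutral probability p = (1 + 0.07 − 0.65)/(1.15 − 0.65) = 0.4200/0.5000 = 0.8400
Terminal stock prices: S_u = 126.5, S_d = 71.5
Terminal payoffs (S − K): max(11.5, 0) = 11.5, max(-43.5, 0) = 0
Node 0 (S = 110): V_0 = 1/1.07·[0.8400·11.5000 + 0.1600·0.0000] = 9.0280

$9.03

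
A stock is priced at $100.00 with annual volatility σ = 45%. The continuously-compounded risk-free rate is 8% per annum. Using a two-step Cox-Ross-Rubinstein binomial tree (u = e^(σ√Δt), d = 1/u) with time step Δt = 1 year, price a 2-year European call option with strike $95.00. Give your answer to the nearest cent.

$31.62

CRR parameters: u = e^(σ√Δt) = e^(0.45·√1) = 1.5683, d = 1/u = 0.6376
Per-period rate: rΔt = 0.08·1 = 0.08, so R = e^0.08 = 1.0833
Risk-neutral probability p = (e^0.08 − 0.6376)/(1.5683 − 0.6376) = 0.4457/0.9307 = 0.4789
Terminal stock prices: S_uu = 246, S_ud = 100, S_dd = 40.66
Terminal payoffs (S − K): max(151, 0) = 151, max(5, 0) = 5, max(-54.34, 0) = 0
Node u (S = 156.8): V_u = e^(−0.08)·[0.4789·150.9603 + 0.5211·5.0000] = 69.1352
Node d (S = 63.76): V_d = e^(−0.08)·[0.4789·5.0000 + 0.5211·0.0000] = 2.2102
Node 0 (S = 100): V_0 = e^(−0.08)·[0.4789·69.1352 + 0.5211·2.2102] = 31.6234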